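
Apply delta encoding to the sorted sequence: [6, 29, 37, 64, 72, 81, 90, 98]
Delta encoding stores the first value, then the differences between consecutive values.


First value: 6
Deltas:
  29 - 6 = 23
  37 - 29 = 8
  64 - 37 = 27
  72 - 64 = 8
  81 - 72 = 9
  90 - 81 = 9
  98 - 90 = 8


Delta encoded: [6, 23, 8, 27, 8, 9, 9, 8]


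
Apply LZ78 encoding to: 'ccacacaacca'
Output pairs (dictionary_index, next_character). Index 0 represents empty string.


LZ78 encoding steps:
Dictionary: {0: ''}
Step 1: w='' (idx 0), next='c' -> output (0, 'c'), add 'c' as idx 1
Step 2: w='c' (idx 1), next='a' -> output (1, 'a'), add 'ca' as idx 2
Step 3: w='ca' (idx 2), next='c' -> output (2, 'c'), add 'cac' as idx 3
Step 4: w='' (idx 0), next='a' -> output (0, 'a'), add 'a' as idx 4
Step 5: w='a' (idx 4), next='c' -> output (4, 'c'), add 'ac' as idx 5
Step 6: w='ca' (idx 2), end of input -> output (2, '')


Encoded: [(0, 'c'), (1, 'a'), (2, 'c'), (0, 'a'), (4, 'c'), (2, '')]


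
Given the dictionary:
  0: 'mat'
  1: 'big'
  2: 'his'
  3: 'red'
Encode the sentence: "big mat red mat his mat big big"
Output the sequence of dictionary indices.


Look up each word in the dictionary:
  'big' -> 1
  'mat' -> 0
  'red' -> 3
  'mat' -> 0
  'his' -> 2
  'mat' -> 0
  'big' -> 1
  'big' -> 1

Encoded: [1, 0, 3, 0, 2, 0, 1, 1]


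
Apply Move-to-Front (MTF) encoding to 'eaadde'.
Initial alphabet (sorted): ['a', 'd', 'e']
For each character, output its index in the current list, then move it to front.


MTF encoding:
'e': index 2 in ['a', 'd', 'e'] -> ['e', 'a', 'd']
'a': index 1 in ['e', 'a', 'd'] -> ['a', 'e', 'd']
'a': index 0 in ['a', 'e', 'd'] -> ['a', 'e', 'd']
'd': index 2 in ['a', 'e', 'd'] -> ['d', 'a', 'e']
'd': index 0 in ['d', 'a', 'e'] -> ['d', 'a', 'e']
'e': index 2 in ['d', 'a', 'e'] -> ['e', 'd', 'a']


Output: [2, 1, 0, 2, 0, 2]


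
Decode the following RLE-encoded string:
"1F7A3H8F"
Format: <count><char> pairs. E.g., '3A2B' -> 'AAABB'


Expanding each <count><char> pair:
  1F -> 'F'
  7A -> 'AAAAAAA'
  3H -> 'HHH'
  8F -> 'FFFFFFFF'

Decoded = FAAAAAAAHHHFFFFFFFF


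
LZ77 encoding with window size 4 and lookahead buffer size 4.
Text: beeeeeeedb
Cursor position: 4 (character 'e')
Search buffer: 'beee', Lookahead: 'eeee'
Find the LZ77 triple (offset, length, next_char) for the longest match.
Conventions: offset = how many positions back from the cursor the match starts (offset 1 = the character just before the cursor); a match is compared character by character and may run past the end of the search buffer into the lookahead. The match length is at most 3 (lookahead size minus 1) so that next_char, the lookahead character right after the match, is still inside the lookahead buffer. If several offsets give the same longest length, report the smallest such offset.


Try each offset into the search buffer:
  offset=1 (pos 3, char 'e'): match length 3
  offset=2 (pos 2, char 'e'): match length 3
  offset=3 (pos 1, char 'e'): match length 3
  offset=4 (pos 0, char 'b'): match length 0
Longest match has length 3, found at offsets 1, 2, 3; take the smallest, offset 1.
next_char = character at position 4 + 3 = 7 -> 'e'

Best match: offset=1, length=3 (matching 'eee' starting at position 3)
LZ77 triple: (1, 3, 'e')


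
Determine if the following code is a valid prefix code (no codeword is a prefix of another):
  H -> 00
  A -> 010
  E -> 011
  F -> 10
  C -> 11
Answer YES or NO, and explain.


Checking each pair (does one codeword prefix another?):
  H='00' vs A='010': no prefix
  H='00' vs E='011': no prefix
  H='00' vs F='10': no prefix
  H='00' vs C='11': no prefix
  A='010' vs H='00': no prefix
  A='010' vs E='011': no prefix
  A='010' vs F='10': no prefix
  A='010' vs C='11': no prefix
  E='011' vs H='00': no prefix
  E='011' vs A='010': no prefix
  E='011' vs F='10': no prefix
  E='011' vs C='11': no prefix
  F='10' vs H='00': no prefix
  F='10' vs A='010': no prefix
  F='10' vs E='011': no prefix
  F='10' vs C='11': no prefix
  C='11' vs H='00': no prefix
  C='11' vs A='010': no prefix
  C='11' vs E='011': no prefix
  C='11' vs F='10': no prefix
No violation found over all pairs.

YES -- this is a valid prefix code. No codeword is a prefix of any other codeword.


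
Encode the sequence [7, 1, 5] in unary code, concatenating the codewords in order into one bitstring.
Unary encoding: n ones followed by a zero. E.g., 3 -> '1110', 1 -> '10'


Encode each number as n ones followed by a terminating 0:
  7 -> 11111110 (8 bits)
  1 -> 10 (2 bits)
  5 -> 111110 (6 bits)
Total length = 8 + 2 + 6 = 16 bits.

Unary([7, 1, 5]) = 1111111010111110 (16 bits)


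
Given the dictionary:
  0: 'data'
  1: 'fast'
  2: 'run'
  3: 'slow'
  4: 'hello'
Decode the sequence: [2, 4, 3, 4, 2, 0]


Look up each index in the dictionary:
  2 -> 'run'
  4 -> 'hello'
  3 -> 'slow'
  4 -> 'hello'
  2 -> 'run'
  0 -> 'data'

Decoded: "run hello slow hello run data"


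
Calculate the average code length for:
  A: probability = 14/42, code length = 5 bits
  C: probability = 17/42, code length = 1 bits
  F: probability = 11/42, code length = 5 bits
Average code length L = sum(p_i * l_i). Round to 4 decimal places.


Weighted contributions p_i * l_i:
  A: (14/42) * 5 = 70/42
  C: (17/42) * 1 = 17/42
  F: (11/42) * 5 = 55/42
Sum = (70 + 17 + 55)/42 = 142/42

L = 142/42 = 3.3810 bits/symbol


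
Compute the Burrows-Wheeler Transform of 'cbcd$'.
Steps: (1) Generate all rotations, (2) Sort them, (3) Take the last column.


Rotations (sorted):
  0: $cbcd -> last char: d
  1: bcd$c -> last char: c
  2: cbcd$ -> last char: $
  3: cd$cb -> last char: b
  4: d$cbc -> last char: c


BWT = dc$bc


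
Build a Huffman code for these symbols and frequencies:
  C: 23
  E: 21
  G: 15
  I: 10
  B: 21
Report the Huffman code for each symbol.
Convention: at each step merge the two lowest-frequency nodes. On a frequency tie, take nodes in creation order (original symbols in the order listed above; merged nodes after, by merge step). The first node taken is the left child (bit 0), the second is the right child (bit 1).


Huffman tree construction:
Step 1: Merge I(10) + G(15) = 25
Step 2: Merge E(21) + B(21) = 42
Step 3: Merge C(23) + (I+G)(25) = 48
Step 4: Merge (E+B)(42) + (C+(I+G))(48) = 90
Read each symbol's code off the tree from the root (left child = 0, right child = 1).

Codes:
  C: 10 (length 2)
  E: 00 (length 2)
  G: 111 (length 3)
  I: 110 (length 3)
  B: 01 (length 2)
Average code length: 205/90 = 2.2778 bits/symbol


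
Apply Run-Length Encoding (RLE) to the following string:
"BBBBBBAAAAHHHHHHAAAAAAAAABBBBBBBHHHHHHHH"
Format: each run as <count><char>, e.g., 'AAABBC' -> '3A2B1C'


Scanning runs left to right:
  i=0: run of 'B' x 6 -> '6B'
  i=6: run of 'A' x 4 -> '4A'
  i=10: run of 'H' x 6 -> '6H'
  i=16: run of 'A' x 9 -> '9A'
  i=25: run of 'B' x 7 -> '7B'
  i=32: run of 'H' x 8 -> '8H'

RLE = 6B4A6H9A7B8H


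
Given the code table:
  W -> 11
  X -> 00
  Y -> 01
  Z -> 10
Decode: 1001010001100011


Decoding:
10 -> Z
01 -> Y
01 -> Y
00 -> X
01 -> Y
10 -> Z
00 -> X
11 -> W


Result: ZYYXYZXW


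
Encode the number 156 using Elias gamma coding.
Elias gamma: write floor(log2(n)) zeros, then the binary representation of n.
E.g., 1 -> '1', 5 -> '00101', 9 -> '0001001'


num_bits = floor(log2(156)) + 1 = 8
leading_zeros = num_bits - 1 = 7
binary(156) = 10011100

Elias gamma(156) = '0000000' + '10011100' = 000000010011100 (15 bits)


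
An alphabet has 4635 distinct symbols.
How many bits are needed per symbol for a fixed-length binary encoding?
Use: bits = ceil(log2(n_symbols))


log2(4635) = 12.1784
Bracket: 2^12 = 4096 < 4635 <= 2^13 = 8192
So ceil(log2(4635)) = 13

bits = ceil(log2(4635)) = ceil(12.1784) = 13 bits


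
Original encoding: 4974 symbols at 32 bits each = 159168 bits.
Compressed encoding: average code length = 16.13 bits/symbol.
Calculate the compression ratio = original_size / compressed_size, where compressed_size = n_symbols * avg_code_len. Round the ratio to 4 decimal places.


original_size = n_symbols * orig_bits = 4974 * 32 = 159168 bits
compressed_size = n_symbols * avg_code_len = 4974 * 16.13 = 80230.62 bits
ratio = original_size / compressed_size = 159168 / 80230.62 = 1.9839

Compression ratio = 1.9839


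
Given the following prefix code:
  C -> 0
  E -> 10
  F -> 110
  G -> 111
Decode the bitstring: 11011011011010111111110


Decoding step by step:
Bits 110 -> F
Bits 110 -> F
Bits 110 -> F
Bits 110 -> F
Bits 10 -> E
Bits 111 -> G
Bits 111 -> G
Bits 110 -> F


Decoded message: FFFFEGGF


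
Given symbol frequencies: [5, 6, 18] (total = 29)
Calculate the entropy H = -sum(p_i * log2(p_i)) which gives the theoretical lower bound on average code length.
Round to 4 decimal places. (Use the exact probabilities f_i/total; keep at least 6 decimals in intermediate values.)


Per-symbol terms -p_i * log2(p_i) with p_i = f_i/29:
  p = 5/29 = 0.172414: log2(p) = -2.536053, -p*log2(p) = 0.437251
  p = 6/29 = 0.206897: log2(p) = -2.273018, -p*log2(p) = 0.470280
  p = 18/29 = 0.620690: log2(p) = -0.688056, -p*log2(p) = 0.427069
H = 0.437251 + 0.470280 + 0.427069 = 1.334600

H = 1.3346 bits/symbol


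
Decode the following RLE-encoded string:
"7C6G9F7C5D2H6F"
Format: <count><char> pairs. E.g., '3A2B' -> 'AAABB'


Expanding each <count><char> pair:
  7C -> 'CCCCCCC'
  6G -> 'GGGGGG'
  9F -> 'FFFFFFFFF'
  7C -> 'CCCCCCC'
  5D -> 'DDDDD'
  2H -> 'HH'
  6F -> 'FFFFFF'

Decoded = CCCCCCCGGGGGGFFFFFFFFFCCCCCCCDDDDDHHFFFFFF


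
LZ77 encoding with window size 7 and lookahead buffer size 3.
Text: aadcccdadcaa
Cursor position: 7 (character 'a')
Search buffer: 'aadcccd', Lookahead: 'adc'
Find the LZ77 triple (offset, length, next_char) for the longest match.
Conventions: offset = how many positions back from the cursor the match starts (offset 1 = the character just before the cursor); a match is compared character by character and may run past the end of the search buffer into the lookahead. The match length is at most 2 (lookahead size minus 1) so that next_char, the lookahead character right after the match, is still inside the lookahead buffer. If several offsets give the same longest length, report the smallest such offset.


Try each offset into the search buffer:
  offset=1 (pos 6, char 'd'): match length 0
  offset=2 (pos 5, char 'c'): match length 0
  offset=3 (pos 4, char 'c'): match length 0
  offset=4 (pos 3, char 'c'): match length 0
  offset=5 (pos 2, char 'd'): match length 0
  offset=6 (pos 1, char 'a'): match length 2
  offset=7 (pos 0, char 'a'): match length 1
Longest match has length 2 at offset 6.
next_char = character at position 7 + 2 = 9 -> 'c'

Best match: offset=6, length=2 (matching 'ad' starting at position 1)
LZ77 triple: (6, 2, 'c')


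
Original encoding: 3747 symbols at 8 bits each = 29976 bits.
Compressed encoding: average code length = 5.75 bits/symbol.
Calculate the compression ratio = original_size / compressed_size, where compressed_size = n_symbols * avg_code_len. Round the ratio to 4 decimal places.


original_size = n_symbols * orig_bits = 3747 * 8 = 29976 bits
compressed_size = n_symbols * avg_code_len = 3747 * 5.75 = 21545.25 bits
ratio = original_size / compressed_size = 29976 / 21545.25 = 1.3913

Compression ratio = 1.3913


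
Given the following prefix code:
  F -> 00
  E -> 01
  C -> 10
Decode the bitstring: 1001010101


Decoding step by step:
Bits 10 -> C
Bits 01 -> E
Bits 01 -> E
Bits 01 -> E
Bits 01 -> E


Decoded message: CEEEE


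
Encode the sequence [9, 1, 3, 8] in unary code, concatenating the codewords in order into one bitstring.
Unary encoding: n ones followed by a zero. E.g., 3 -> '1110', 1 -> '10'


Encode each number as n ones followed by a terminating 0:
  9 -> 1111111110 (10 bits)
  1 -> 10 (2 bits)
  3 -> 1110 (4 bits)
  8 -> 111111110 (9 bits)
Total length = 10 + 2 + 4 + 9 = 25 bits.

Unary([9, 1, 3, 8]) = 1111111110101110111111110 (25 bits)


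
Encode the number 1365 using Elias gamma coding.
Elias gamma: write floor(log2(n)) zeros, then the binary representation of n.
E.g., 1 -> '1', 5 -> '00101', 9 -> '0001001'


num_bits = floor(log2(1365)) + 1 = 11
leading_zeros = num_bits - 1 = 10
binary(1365) = 10101010101

Elias gamma(1365) = '0000000000' + '10101010101' = 000000000010101010101 (21 bits)


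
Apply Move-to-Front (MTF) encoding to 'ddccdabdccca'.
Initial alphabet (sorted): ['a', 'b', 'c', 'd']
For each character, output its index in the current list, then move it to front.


MTF encoding:
'd': index 3 in ['a', 'b', 'c', 'd'] -> ['d', 'a', 'b', 'c']
'd': index 0 in ['d', 'a', 'b', 'c'] -> ['d', 'a', 'b', 'c']
'c': index 3 in ['d', 'a', 'b', 'c'] -> ['c', 'd', 'a', 'b']
'c': index 0 in ['c', 'd', 'a', 'b'] -> ['c', 'd', 'a', 'b']
'd': index 1 in ['c', 'd', 'a', 'b'] -> ['d', 'c', 'a', 'b']
'a': index 2 in ['d', 'c', 'a', 'b'] -> ['a', 'd', 'c', 'b']
'b': index 3 in ['a', 'd', 'c', 'b'] -> ['b', 'a', 'd', 'c']
'd': index 2 in ['b', 'a', 'd', 'c'] -> ['d', 'b', 'a', 'c']
'c': index 3 in ['d', 'b', 'a', 'c'] -> ['c', 'd', 'b', 'a']
'c': index 0 in ['c', 'd', 'b', 'a'] -> ['c', 'd', 'b', 'a']
'c': index 0 in ['c', 'd', 'b', 'a'] -> ['c', 'd', 'b', 'a']
'a': index 3 in ['c', 'd', 'b', 'a'] -> ['a', 'c', 'd', 'b']


Output: [3, 0, 3, 0, 1, 2, 3, 2, 3, 0, 0, 3]


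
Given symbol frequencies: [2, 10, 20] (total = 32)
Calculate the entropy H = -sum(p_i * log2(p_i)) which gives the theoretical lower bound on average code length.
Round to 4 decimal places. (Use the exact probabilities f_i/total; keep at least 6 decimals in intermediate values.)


Per-symbol terms -p_i * log2(p_i) with p_i = f_i/32:
  p = 2/32 = 0.062500: log2(p) = -4.000000, -p*log2(p) = 0.250000
  p = 10/32 = 0.312500: log2(p) = -1.678072, -p*log2(p) = 0.524397
  p = 20/32 = 0.625000: log2(p) = -0.678072, -p*log2(p) = 0.423795
H = 0.250000 + 0.524397 + 0.423795 = 1.198192

H = 1.1982 bits/symbol


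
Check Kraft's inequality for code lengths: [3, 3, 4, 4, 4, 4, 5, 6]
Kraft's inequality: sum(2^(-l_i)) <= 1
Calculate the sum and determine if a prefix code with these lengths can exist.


Sum = 2^(-3) + 2^(-3) + 2^(-4) + 2^(-4) + 2^(-4) + 2^(-4) + 2^(-5) + 2^(-6)
    = 0.125 + 0.125 + 0.0625 + 0.0625 + 0.0625 + 0.0625 + 0.03125 + 0.015625
    = 35/64 = 0.546875
Since 0.546875 <= 1, Kraft's inequality IS satisfied.
A prefix code with these lengths CAN exist.

Kraft sum = 0.546875. Satisfied.


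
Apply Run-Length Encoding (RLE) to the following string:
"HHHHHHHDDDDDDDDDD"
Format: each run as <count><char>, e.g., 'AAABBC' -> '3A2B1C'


Scanning runs left to right:
  i=0: run of 'H' x 7 -> '7H'
  i=7: run of 'D' x 10 -> '10D'

RLE = 7H10D


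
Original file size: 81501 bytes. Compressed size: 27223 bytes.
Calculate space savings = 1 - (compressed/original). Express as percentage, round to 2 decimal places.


ratio = compressed/original = 27223/81501 = 0.33402
savings = 1 - ratio = 1 - 0.33402 = 0.66598
as a percentage: 0.66598 * 100 = 66.6%

Space savings = 1 - 27223/81501 = 66.6%


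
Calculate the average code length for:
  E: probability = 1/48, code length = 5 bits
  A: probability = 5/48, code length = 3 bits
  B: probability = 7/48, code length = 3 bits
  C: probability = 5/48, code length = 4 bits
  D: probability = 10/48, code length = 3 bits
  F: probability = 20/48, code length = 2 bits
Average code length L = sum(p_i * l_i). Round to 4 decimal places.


Weighted contributions p_i * l_i:
  E: (1/48) * 5 = 5/48
  A: (5/48) * 3 = 15/48
  B: (7/48) * 3 = 21/48
  C: (5/48) * 4 = 20/48
  D: (10/48) * 3 = 30/48
  F: (20/48) * 2 = 40/48
Sum = (5 + 15 + 21 + 20 + 30 + 40)/48 = 131/48

L = 131/48 = 2.7292 bits/symbol


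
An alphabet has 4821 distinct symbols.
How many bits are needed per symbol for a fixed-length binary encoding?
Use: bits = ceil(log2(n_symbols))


log2(4821) = 12.2351
Bracket: 2^12 = 4096 < 4821 <= 2^13 = 8192
So ceil(log2(4821)) = 13

bits = ceil(log2(4821)) = ceil(12.2351) = 13 bits


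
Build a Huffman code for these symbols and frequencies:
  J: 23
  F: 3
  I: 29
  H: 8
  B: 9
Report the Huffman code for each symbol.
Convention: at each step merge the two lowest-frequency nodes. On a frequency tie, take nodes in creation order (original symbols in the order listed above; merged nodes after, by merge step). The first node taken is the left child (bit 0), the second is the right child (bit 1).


Huffman tree construction:
Step 1: Merge F(3) + H(8) = 11
Step 2: Merge B(9) + (F+H)(11) = 20
Step 3: Merge (B+(F+H))(20) + J(23) = 43
Step 4: Merge I(29) + ((B+(F+H))+J)(43) = 72
Read each symbol's code off the tree from the root (left child = 0, right child = 1).

Codes:
  J: 11 (length 2)
  F: 1010 (length 4)
  I: 0 (length 1)
  H: 1011 (length 4)
  B: 100 (length 3)
Average code length: 146/72 = 2.0278 bits/symbol


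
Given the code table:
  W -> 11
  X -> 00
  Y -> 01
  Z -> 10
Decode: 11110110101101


Decoding:
11 -> W
11 -> W
01 -> Y
10 -> Z
10 -> Z
11 -> W
01 -> Y


Result: WWYZZWY


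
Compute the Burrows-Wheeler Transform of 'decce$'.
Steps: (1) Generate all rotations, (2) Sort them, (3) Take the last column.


Rotations (sorted):
  0: $decce -> last char: e
  1: cce$de -> last char: e
  2: ce$dec -> last char: c
  3: decce$ -> last char: $
  4: e$decc -> last char: c
  5: ecce$d -> last char: d


BWT = eec$cd


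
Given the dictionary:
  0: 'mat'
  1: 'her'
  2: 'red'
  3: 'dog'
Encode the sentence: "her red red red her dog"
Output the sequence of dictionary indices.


Look up each word in the dictionary:
  'her' -> 1
  'red' -> 2
  'red' -> 2
  'red' -> 2
  'her' -> 1
  'dog' -> 3

Encoded: [1, 2, 2, 2, 1, 3]


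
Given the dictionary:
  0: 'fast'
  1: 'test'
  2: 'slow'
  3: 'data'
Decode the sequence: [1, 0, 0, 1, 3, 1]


Look up each index in the dictionary:
  1 -> 'test'
  0 -> 'fast'
  0 -> 'fast'
  1 -> 'test'
  3 -> 'data'
  1 -> 'test'

Decoded: "test fast fast test data test"


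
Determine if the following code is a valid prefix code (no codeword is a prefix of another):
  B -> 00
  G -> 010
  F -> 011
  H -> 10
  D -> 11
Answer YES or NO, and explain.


Checking each pair (does one codeword prefix another?):
  B='00' vs G='010': no prefix
  B='00' vs F='011': no prefix
  B='00' vs H='10': no prefix
  B='00' vs D='11': no prefix
  G='010' vs B='00': no prefix
  G='010' vs F='011': no prefix
  G='010' vs H='10': no prefix
  G='010' vs D='11': no prefix
  F='011' vs B='00': no prefix
  F='011' vs G='010': no prefix
  F='011' vs H='10': no prefix
  F='011' vs D='11': no prefix
  H='10' vs B='00': no prefix
  H='10' vs G='010': no prefix
  H='10' vs F='011': no prefix
  H='10' vs D='11': no prefix
  D='11' vs B='00': no prefix
  D='11' vs G='010': no prefix
  D='11' vs F='011': no prefix
  D='11' vs H='10': no prefix
No violation found over all pairs.

YES -- this is a valid prefix code. No codeword is a prefix of any other codeword.


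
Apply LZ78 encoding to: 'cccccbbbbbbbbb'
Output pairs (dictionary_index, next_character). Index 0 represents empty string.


LZ78 encoding steps:
Dictionary: {0: ''}
Step 1: w='' (idx 0), next='c' -> output (0, 'c'), add 'c' as idx 1
Step 2: w='c' (idx 1), next='c' -> output (1, 'c'), add 'cc' as idx 2
Step 3: w='cc' (idx 2), next='b' -> output (2, 'b'), add 'ccb' as idx 3
Step 4: w='' (idx 0), next='b' -> output (0, 'b'), add 'b' as idx 4
Step 5: w='b' (idx 4), next='b' -> output (4, 'b'), add 'bb' as idx 5
Step 6: w='bb' (idx 5), next='b' -> output (5, 'b'), add 'bbb' as idx 6
Step 7: w='bb' (idx 5), end of input -> output (5, '')


Encoded: [(0, 'c'), (1, 'c'), (2, 'b'), (0, 'b'), (4, 'b'), (5, 'b'), (5, '')]


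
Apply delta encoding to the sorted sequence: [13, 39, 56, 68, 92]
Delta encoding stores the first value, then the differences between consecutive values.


First value: 13
Deltas:
  39 - 13 = 26
  56 - 39 = 17
  68 - 56 = 12
  92 - 68 = 24


Delta encoded: [13, 26, 17, 12, 24]


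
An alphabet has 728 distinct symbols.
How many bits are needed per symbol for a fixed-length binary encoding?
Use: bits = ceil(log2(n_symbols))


log2(728) = 9.5078
Bracket: 2^9 = 512 < 728 <= 2^10 = 1024
So ceil(log2(728)) = 10

bits = ceil(log2(728)) = ceil(9.5078) = 10 bits


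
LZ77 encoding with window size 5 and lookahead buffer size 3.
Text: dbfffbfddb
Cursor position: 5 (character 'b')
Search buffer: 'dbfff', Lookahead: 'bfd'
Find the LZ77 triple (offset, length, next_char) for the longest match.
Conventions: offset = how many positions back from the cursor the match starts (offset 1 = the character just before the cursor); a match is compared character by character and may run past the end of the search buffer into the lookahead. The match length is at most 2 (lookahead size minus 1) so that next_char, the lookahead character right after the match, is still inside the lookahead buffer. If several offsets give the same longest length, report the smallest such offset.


Try each offset into the search buffer:
  offset=1 (pos 4, char 'f'): match length 0
  offset=2 (pos 3, char 'f'): match length 0
  offset=3 (pos 2, char 'f'): match length 0
  offset=4 (pos 1, char 'b'): match length 2
  offset=5 (pos 0, char 'd'): match length 0
Longest match has length 2 at offset 4.
next_char = character at position 5 + 2 = 7 -> 'd'

Best match: offset=4, length=2 (matching 'bf' starting at position 1)
LZ77 triple: (4, 2, 'd')


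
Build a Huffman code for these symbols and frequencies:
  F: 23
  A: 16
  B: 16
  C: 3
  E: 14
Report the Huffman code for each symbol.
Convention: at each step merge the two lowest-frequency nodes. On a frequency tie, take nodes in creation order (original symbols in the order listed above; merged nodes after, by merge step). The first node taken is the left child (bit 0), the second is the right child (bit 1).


Huffman tree construction:
Step 1: Merge C(3) + E(14) = 17
Step 2: Merge A(16) + B(16) = 32
Step 3: Merge (C+E)(17) + F(23) = 40
Step 4: Merge (A+B)(32) + ((C+E)+F)(40) = 72
Read each symbol's code off the tree from the root (left child = 0, right child = 1).

Codes:
  F: 11 (length 2)
  A: 00 (length 2)
  B: 01 (length 2)
  C: 100 (length 3)
  E: 101 (length 3)
Average code length: 161/72 = 2.2361 bits/symbol


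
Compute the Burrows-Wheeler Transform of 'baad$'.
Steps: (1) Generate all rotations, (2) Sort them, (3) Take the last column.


Rotations (sorted):
  0: $baad -> last char: d
  1: aad$b -> last char: b
  2: ad$ba -> last char: a
  3: baad$ -> last char: $
  4: d$baa -> last char: a


BWT = dba$a


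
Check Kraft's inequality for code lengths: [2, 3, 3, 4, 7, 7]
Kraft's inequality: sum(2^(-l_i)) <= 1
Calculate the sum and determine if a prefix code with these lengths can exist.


Sum = 2^(-2) + 2^(-3) + 2^(-3) + 2^(-4) + 2^(-7) + 2^(-7)
    = 0.25 + 0.125 + 0.125 + 0.0625 + 0.0078125 + 0.0078125
    = 74/128 = 0.578125
Since 0.578125 <= 1, Kraft's inequality IS satisfied.
A prefix code with these lengths CAN exist.

Kraft sum = 0.578125. Satisfied.


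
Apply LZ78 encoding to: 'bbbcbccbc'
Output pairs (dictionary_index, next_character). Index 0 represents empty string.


LZ78 encoding steps:
Dictionary: {0: ''}
Step 1: w='' (idx 0), next='b' -> output (0, 'b'), add 'b' as idx 1
Step 2: w='b' (idx 1), next='b' -> output (1, 'b'), add 'bb' as idx 2
Step 3: w='' (idx 0), next='c' -> output (0, 'c'), add 'c' as idx 3
Step 4: w='b' (idx 1), next='c' -> output (1, 'c'), add 'bc' as idx 4
Step 5: w='c' (idx 3), next='b' -> output (3, 'b'), add 'cb' as idx 5
Step 6: w='c' (idx 3), end of input -> output (3, '')


Encoded: [(0, 'b'), (1, 'b'), (0, 'c'), (1, 'c'), (3, 'b'), (3, '')]


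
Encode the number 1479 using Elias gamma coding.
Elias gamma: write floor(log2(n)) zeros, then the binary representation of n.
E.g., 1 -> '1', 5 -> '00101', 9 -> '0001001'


num_bits = floor(log2(1479)) + 1 = 11
leading_zeros = num_bits - 1 = 10
binary(1479) = 10111000111

Elias gamma(1479) = '0000000000' + '10111000111' = 000000000010111000111 (21 bits)


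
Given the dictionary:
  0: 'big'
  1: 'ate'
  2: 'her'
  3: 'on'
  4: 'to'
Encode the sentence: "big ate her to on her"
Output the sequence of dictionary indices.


Look up each word in the dictionary:
  'big' -> 0
  'ate' -> 1
  'her' -> 2
  'to' -> 4
  'on' -> 3
  'her' -> 2

Encoded: [0, 1, 2, 4, 3, 2]


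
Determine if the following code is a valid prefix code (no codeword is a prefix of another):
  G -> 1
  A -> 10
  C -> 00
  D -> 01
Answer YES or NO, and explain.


Checking each pair (does one codeword prefix another?):
  G='1' vs A='10': prefix -- VIOLATION

NO -- this is NOT a valid prefix code. G (1) is a prefix of A (10).


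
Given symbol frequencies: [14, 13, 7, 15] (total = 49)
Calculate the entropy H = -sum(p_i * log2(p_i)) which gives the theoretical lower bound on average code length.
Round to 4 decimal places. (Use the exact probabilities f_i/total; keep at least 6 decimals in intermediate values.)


Per-symbol terms -p_i * log2(p_i) with p_i = f_i/49:
  p = 14/49 = 0.285714: log2(p) = -1.807355, -p*log2(p) = 0.516387
  p = 13/49 = 0.265306: log2(p) = -1.914270, -p*log2(p) = 0.507868
  p = 7/49 = 0.142857: log2(p) = -2.807355, -p*log2(p) = 0.401051
  p = 15/49 = 0.306122: log2(p) = -1.707819, -p*log2(p) = 0.522802
H = 0.516387 + 0.507868 + 0.401051 + 0.522802 = 1.948108

H = 1.9481 bits/symbol


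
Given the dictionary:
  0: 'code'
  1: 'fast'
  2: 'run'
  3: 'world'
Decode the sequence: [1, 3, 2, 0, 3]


Look up each index in the dictionary:
  1 -> 'fast'
  3 -> 'world'
  2 -> 'run'
  0 -> 'code'
  3 -> 'world'

Decoded: "fast world run code world"


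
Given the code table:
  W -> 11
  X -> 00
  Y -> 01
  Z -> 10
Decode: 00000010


Decoding:
00 -> X
00 -> X
00 -> X
10 -> Z


Result: XXXZ


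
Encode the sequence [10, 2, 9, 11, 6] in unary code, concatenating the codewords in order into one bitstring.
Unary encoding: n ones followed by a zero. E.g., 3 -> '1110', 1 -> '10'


Encode each number as n ones followed by a terminating 0:
  10 -> 11111111110 (11 bits)
  2 -> 110 (3 bits)
  9 -> 1111111110 (10 bits)
  11 -> 111111111110 (12 bits)
  6 -> 1111110 (7 bits)
Total length = 11 + 3 + 10 + 12 + 7 = 43 bits.

Unary([10, 2, 9, 11, 6]) = 1111111111011011111111101111111111101111110 (43 bits)


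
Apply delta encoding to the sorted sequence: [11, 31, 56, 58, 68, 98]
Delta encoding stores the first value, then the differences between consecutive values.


First value: 11
Deltas:
  31 - 11 = 20
  56 - 31 = 25
  58 - 56 = 2
  68 - 58 = 10
  98 - 68 = 30


Delta encoded: [11, 20, 25, 2, 10, 30]


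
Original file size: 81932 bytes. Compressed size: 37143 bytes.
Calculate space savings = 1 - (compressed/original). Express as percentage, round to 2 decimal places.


ratio = compressed/original = 37143/81932 = 0.453339
savings = 1 - ratio = 1 - 0.453339 = 0.546661
as a percentage: 0.546661 * 100 = 54.67%

Space savings = 1 - 37143/81932 = 54.67%


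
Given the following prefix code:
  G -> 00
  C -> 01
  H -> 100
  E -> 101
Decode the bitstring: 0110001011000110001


Decoding step by step:
Bits 01 -> C
Bits 100 -> H
Bits 01 -> C
Bits 01 -> C
Bits 100 -> H
Bits 01 -> C
Bits 100 -> H
Bits 01 -> C


Decoded message: CHCCHCHC


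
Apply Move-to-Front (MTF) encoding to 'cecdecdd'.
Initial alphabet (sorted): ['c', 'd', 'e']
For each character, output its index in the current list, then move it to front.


MTF encoding:
'c': index 0 in ['c', 'd', 'e'] -> ['c', 'd', 'e']
'e': index 2 in ['c', 'd', 'e'] -> ['e', 'c', 'd']
'c': index 1 in ['e', 'c', 'd'] -> ['c', 'e', 'd']
'd': index 2 in ['c', 'e', 'd'] -> ['d', 'c', 'e']
'e': index 2 in ['d', 'c', 'e'] -> ['e', 'd', 'c']
'c': index 2 in ['e', 'd', 'c'] -> ['c', 'e', 'd']
'd': index 2 in ['c', 'e', 'd'] -> ['d', 'c', 'e']
'd': index 0 in ['d', 'c', 'e'] -> ['d', 'c', 'e']


Output: [0, 2, 1, 2, 2, 2, 2, 0]


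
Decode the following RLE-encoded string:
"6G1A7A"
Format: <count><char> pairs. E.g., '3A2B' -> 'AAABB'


Expanding each <count><char> pair:
  6G -> 'GGGGGG'
  1A -> 'A'
  7A -> 'AAAAAAA'

Decoded = GGGGGGAAAAAAAA


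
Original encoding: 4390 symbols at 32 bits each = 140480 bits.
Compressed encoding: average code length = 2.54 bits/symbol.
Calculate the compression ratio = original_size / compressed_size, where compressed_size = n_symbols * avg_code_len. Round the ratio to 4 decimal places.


original_size = n_symbols * orig_bits = 4390 * 32 = 140480 bits
compressed_size = n_symbols * avg_code_len = 4390 * 2.54 = 11150.6 bits
ratio = original_size / compressed_size = 140480 / 11150.6 = 12.5984

Compression ratio = 12.5984


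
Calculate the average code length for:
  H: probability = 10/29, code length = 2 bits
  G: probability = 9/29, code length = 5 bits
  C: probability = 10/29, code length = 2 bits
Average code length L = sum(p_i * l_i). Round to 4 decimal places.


Weighted contributions p_i * l_i:
  H: (10/29) * 2 = 20/29
  G: (9/29) * 5 = 45/29
  C: (10/29) * 2 = 20/29
Sum = (20 + 45 + 20)/29 = 85/29

L = 85/29 = 2.9310 bits/symbol


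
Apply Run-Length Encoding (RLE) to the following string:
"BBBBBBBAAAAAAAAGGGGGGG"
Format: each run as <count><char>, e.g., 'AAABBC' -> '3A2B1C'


Scanning runs left to right:
  i=0: run of 'B' x 7 -> '7B'
  i=7: run of 'A' x 8 -> '8A'
  i=15: run of 'G' x 7 -> '7G'

RLE = 7B8A7G


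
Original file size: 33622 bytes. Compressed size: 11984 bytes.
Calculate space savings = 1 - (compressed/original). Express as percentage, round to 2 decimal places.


ratio = compressed/original = 11984/33622 = 0.356433
savings = 1 - ratio = 1 - 0.356433 = 0.643567
as a percentage: 0.643567 * 100 = 64.36%

Space savings = 1 - 11984/33622 = 64.36%


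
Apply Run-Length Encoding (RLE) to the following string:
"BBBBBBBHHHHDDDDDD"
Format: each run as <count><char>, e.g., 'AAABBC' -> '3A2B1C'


Scanning runs left to right:
  i=0: run of 'B' x 7 -> '7B'
  i=7: run of 'H' x 4 -> '4H'
  i=11: run of 'D' x 6 -> '6D'

RLE = 7B4H6D


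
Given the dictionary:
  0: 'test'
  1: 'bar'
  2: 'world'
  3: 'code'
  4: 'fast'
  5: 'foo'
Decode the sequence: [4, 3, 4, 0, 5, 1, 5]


Look up each index in the dictionary:
  4 -> 'fast'
  3 -> 'code'
  4 -> 'fast'
  0 -> 'test'
  5 -> 'foo'
  1 -> 'bar'
  5 -> 'foo'

Decoded: "fast code fast test foo bar foo"


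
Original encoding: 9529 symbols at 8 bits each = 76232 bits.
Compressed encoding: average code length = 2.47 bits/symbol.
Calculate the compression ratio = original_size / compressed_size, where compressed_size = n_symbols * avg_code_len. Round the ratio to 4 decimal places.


original_size = n_symbols * orig_bits = 9529 * 8 = 76232 bits
compressed_size = n_symbols * avg_code_len = 9529 * 2.47 = 23536.63 bits
ratio = original_size / compressed_size = 76232 / 23536.63 = 3.2389

Compression ratio = 3.2389


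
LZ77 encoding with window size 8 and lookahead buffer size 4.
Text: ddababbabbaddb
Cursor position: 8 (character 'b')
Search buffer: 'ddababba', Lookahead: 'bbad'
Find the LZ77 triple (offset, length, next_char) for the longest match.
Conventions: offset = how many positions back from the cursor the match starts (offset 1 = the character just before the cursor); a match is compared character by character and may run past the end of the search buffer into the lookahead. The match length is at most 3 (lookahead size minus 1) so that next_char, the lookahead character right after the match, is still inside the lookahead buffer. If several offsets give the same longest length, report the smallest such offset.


Try each offset into the search buffer:
  offset=1 (pos 7, char 'a'): match length 0
  offset=2 (pos 6, char 'b'): match length 1
  offset=3 (pos 5, char 'b'): match length 3
  offset=4 (pos 4, char 'a'): match length 0
  offset=5 (pos 3, char 'b'): match length 1
  offset=6 (pos 2, char 'a'): match length 0
  offset=7 (pos 1, char 'd'): match length 0
  offset=8 (pos 0, char 'd'): match length 0
Longest match has length 3 at offset 3.
next_char = character at position 8 + 3 = 11 -> 'd'

Best match: offset=3, length=3 (matching 'bba' starting at position 5)
LZ77 triple: (3, 3, 'd')


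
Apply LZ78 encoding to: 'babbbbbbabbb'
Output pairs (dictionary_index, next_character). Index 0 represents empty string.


LZ78 encoding steps:
Dictionary: {0: ''}
Step 1: w='' (idx 0), next='b' -> output (0, 'b'), add 'b' as idx 1
Step 2: w='' (idx 0), next='a' -> output (0, 'a'), add 'a' as idx 2
Step 3: w='b' (idx 1), next='b' -> output (1, 'b'), add 'bb' as idx 3
Step 4: w='bb' (idx 3), next='b' -> output (3, 'b'), add 'bbb' as idx 4
Step 5: w='b' (idx 1), next='a' -> output (1, 'a'), add 'ba' as idx 5
Step 6: w='bbb' (idx 4), end of input -> output (4, '')


Encoded: [(0, 'b'), (0, 'a'), (1, 'b'), (3, 'b'), (1, 'a'), (4, '')]


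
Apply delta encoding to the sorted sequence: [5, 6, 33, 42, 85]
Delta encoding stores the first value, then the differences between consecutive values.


First value: 5
Deltas:
  6 - 5 = 1
  33 - 6 = 27
  42 - 33 = 9
  85 - 42 = 43


Delta encoded: [5, 1, 27, 9, 43]


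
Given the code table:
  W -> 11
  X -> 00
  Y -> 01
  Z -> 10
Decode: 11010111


Decoding:
11 -> W
01 -> Y
01 -> Y
11 -> W


Result: WYYW


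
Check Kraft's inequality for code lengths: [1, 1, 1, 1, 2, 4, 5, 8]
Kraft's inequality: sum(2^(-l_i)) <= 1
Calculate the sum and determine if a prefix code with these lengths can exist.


Sum = 2^(-1) + 2^(-1) + 2^(-1) + 2^(-1) + 2^(-2) + 2^(-4) + 2^(-5) + 2^(-8)
    = 0.5 + 0.5 + 0.5 + 0.5 + 0.25 + 0.0625 + 0.03125 + 0.00390625
    = 601/256 = 2.34765625
Since 2.34765625 > 1, Kraft's inequality is NOT satisfied.
A prefix code with these lengths CANNOT exist.

Kraft sum = 2.34765625. Not satisfied.


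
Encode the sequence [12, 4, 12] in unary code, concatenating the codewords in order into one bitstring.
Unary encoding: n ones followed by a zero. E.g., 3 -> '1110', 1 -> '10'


Encode each number as n ones followed by a terminating 0:
  12 -> 1111111111110 (13 bits)
  4 -> 11110 (5 bits)
  12 -> 1111111111110 (13 bits)
Total length = 13 + 5 + 13 = 31 bits.

Unary([12, 4, 12]) = 1111111111110111101111111111110 (31 bits)


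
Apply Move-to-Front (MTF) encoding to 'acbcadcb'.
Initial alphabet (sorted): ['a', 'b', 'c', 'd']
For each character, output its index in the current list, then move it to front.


MTF encoding:
'a': index 0 in ['a', 'b', 'c', 'd'] -> ['a', 'b', 'c', 'd']
'c': index 2 in ['a', 'b', 'c', 'd'] -> ['c', 'a', 'b', 'd']
'b': index 2 in ['c', 'a', 'b', 'd'] -> ['b', 'c', 'a', 'd']
'c': index 1 in ['b', 'c', 'a', 'd'] -> ['c', 'b', 'a', 'd']
'a': index 2 in ['c', 'b', 'a', 'd'] -> ['a', 'c', 'b', 'd']
'd': index 3 in ['a', 'c', 'b', 'd'] -> ['d', 'a', 'c', 'b']
'c': index 2 in ['d', 'a', 'c', 'b'] -> ['c', 'd', 'a', 'b']
'b': index 3 in ['c', 'd', 'a', 'b'] -> ['b', 'c', 'd', 'a']


Output: [0, 2, 2, 1, 2, 3, 2, 3]


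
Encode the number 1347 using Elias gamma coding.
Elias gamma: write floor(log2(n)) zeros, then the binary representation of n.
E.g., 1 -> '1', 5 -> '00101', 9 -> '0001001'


num_bits = floor(log2(1347)) + 1 = 11
leading_zeros = num_bits - 1 = 10
binary(1347) = 10101000011

Elias gamma(1347) = '0000000000' + '10101000011' = 000000000010101000011 (21 bits)


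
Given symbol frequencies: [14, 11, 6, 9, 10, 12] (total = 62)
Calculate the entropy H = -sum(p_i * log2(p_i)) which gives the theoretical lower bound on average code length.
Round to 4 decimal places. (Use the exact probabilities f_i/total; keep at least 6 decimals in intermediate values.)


Per-symbol terms -p_i * log2(p_i) with p_i = f_i/62:
  p = 14/62 = 0.225806: log2(p) = -2.146841, -p*log2(p) = 0.484771
  p = 11/62 = 0.177419: log2(p) = -2.494765, -p*log2(p) = 0.442620
  p = 6/62 = 0.096774: log2(p) = -3.369234, -p*log2(p) = 0.326055
  p = 9/62 = 0.145161: log2(p) = -2.784271, -p*log2(p) = 0.404168
  p = 10/62 = 0.161290: log2(p) = -2.632268, -p*log2(p) = 0.424559
  p = 12/62 = 0.193548: log2(p) = -2.369234, -p*log2(p) = 0.458561
H = 0.484771 + 0.442620 + 0.326055 + 0.404168 + 0.424559 + 0.458561 = 2.540734

H = 2.5407 bits/symbol


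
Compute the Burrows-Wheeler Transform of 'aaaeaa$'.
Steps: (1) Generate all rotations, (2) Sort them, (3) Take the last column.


Rotations (sorted):
  0: $aaaeaa -> last char: a
  1: a$aaaea -> last char: a
  2: aa$aaae -> last char: e
  3: aaaeaa$ -> last char: $
  4: aaeaa$a -> last char: a
  5: aeaa$aa -> last char: a
  6: eaa$aaa -> last char: a


BWT = aae$aaa


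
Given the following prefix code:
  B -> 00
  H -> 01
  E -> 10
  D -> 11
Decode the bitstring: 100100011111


Decoding step by step:
Bits 10 -> E
Bits 01 -> H
Bits 00 -> B
Bits 01 -> H
Bits 11 -> D
Bits 11 -> D


Decoded message: EHBHDD


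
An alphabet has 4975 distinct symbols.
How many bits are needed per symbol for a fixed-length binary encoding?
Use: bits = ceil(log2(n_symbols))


log2(4975) = 12.2805
Bracket: 2^12 = 4096 < 4975 <= 2^13 = 8192
So ceil(log2(4975)) = 13

bits = ceil(log2(4975)) = ceil(12.2805) = 13 bits


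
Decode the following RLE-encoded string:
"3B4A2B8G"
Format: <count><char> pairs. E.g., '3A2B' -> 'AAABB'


Expanding each <count><char> pair:
  3B -> 'BBB'
  4A -> 'AAAA'
  2B -> 'BB'
  8G -> 'GGGGGGGG'

Decoded = BBBAAAABBGGGGGGGG


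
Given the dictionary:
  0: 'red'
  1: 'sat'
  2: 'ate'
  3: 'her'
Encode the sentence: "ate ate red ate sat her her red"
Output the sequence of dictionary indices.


Look up each word in the dictionary:
  'ate' -> 2
  'ate' -> 2
  'red' -> 0
  'ate' -> 2
  'sat' -> 1
  'her' -> 3
  'her' -> 3
  'red' -> 0

Encoded: [2, 2, 0, 2, 1, 3, 3, 0]


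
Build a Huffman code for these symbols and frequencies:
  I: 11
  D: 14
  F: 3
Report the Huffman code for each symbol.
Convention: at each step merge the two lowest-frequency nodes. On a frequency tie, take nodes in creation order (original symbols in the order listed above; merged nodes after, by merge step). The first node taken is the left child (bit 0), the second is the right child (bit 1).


Huffman tree construction:
Step 1: Merge F(3) + I(11) = 14
Step 2: Merge D(14) + (F+I)(14) = 28
Read each symbol's code off the tree from the root (left child = 0, right child = 1).

Codes:
  I: 11 (length 2)
  D: 0 (length 1)
  F: 10 (length 2)
Average code length: 42/28 = 1.5000 bits/symbol


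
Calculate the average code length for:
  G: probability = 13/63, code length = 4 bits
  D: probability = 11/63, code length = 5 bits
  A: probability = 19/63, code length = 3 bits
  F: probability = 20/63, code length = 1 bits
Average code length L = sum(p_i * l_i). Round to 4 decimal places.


Weighted contributions p_i * l_i:
  G: (13/63) * 4 = 52/63
  D: (11/63) * 5 = 55/63
  A: (19/63) * 3 = 57/63
  F: (20/63) * 1 = 20/63
Sum = (52 + 55 + 57 + 20)/63 = 184/63

L = 184/63 = 2.9206 bits/symbol


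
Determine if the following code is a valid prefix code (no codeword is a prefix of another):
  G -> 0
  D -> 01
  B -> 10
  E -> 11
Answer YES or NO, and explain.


Checking each pair (does one codeword prefix another?):
  G='0' vs D='01': prefix -- VIOLATION

NO -- this is NOT a valid prefix code. G (0) is a prefix of D (01).


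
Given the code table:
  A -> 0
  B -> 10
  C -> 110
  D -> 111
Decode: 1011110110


Decoding:
10 -> B
111 -> D
10 -> B
110 -> C


Result: BDBC


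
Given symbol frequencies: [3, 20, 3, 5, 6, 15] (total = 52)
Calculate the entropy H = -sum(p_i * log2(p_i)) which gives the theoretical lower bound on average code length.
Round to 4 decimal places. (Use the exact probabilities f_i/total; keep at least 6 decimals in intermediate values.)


Per-symbol terms -p_i * log2(p_i) with p_i = f_i/52:
  p = 3/52 = 0.057692: log2(p) = -4.115477, -p*log2(p) = 0.237431
  p = 20/52 = 0.384615: log2(p) = -1.378512, -p*log2(p) = 0.530197
  p = 3/52 = 0.057692: log2(p) = -4.115477, -p*log2(p) = 0.237431
  p = 5/52 = 0.096154: log2(p) = -3.378512, -p*log2(p) = 0.324857
  p = 6/52 = 0.115385: log2(p) = -3.115477, -p*log2(p) = 0.359478
  p = 15/52 = 0.288462: log2(p) = -1.793549, -p*log2(p) = 0.517370
H = 0.237431 + 0.530197 + 0.237431 + 0.324857 + 0.359478 + 0.517370 = 2.206764

H = 2.2068 bits/symbol
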